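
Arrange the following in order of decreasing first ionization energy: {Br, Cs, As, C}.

Br, C, As, Cs

C is in period 2, group 14; As is in period 4, group 15; Br is in period 4, group 17; Cs is in period 6, group 1.
Removing the outermost electron gets harder across a period and easier down a group.
These span different periods and groups, so the two trends combine.
As > Cs: both effects reinforce here, so As is clearly the higher of the two.
C > As: period and group pull opposite ways; the down-group shift dominates (1086 vs 947 kJ/mol).
Br > C: period and group pull opposite ways; the across-period shift dominates (1140 vs 1086 kJ/mol).
For reference (kJ/mol): C 1086, As 947, Br 1140, Cs 376.
So from highest to lowest: Br > C > As > Cs.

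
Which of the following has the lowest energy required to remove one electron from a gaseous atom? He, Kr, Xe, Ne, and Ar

Xe

First ionization energy rises across a period (greater Z_eff holds electrons more tightly) and falls down a group (valence electrons are farther from the nucleus).
All are in group 18, so first ionization energy increases up the group.
The lowest energy required to remove one electron from a gaseous atom among these belongs to Xe.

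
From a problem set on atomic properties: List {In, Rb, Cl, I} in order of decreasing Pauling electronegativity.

Atoms toward the upper right of the periodic table pull bonding electrons most strongly.
These span different periods and groups, so the two trends combine.
In > Rb: both are in period 5; the period trend gives In the larger value.
I > In: both are in period 5; the period trend gives I the larger value.
Cl > I: they share group 17; the group trend gives Cl the larger value.
Tabulated electronegativity (Pauling): Cl 3.16, Rb 0.82, In 1.78, I 2.66.
So from highest to lowest: Cl > I > In > Rb.

Cl, I, In, Rb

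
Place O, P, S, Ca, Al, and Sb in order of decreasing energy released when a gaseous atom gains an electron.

O is in period 2, group 16; Al is in period 3, group 13; P is in period 3, group 15; S is in period 3, group 16; Ca is in period 4, group 2; Sb is in period 5, group 15.
Adding an electron releases more energy for atoms nearer the top right (short of the noble gases).
Neither a single period nor a single group — weigh both effects.
Al > Ca: relative to Ca, both the across-period and down-group shifts push Al's electron affinity up.
P > Al: P lies to the right of Al in period 3, so the across-period effect alone puts P higher.
Sb > P: this pair runs against the simple trend — see the exception note.
O > Sb: relative to Sb, both the across-period and down-group shifts push O's electron affinity up.
S > O: this pair runs against the simple trend — see the exception note.
Note the exception: Sb has a higher electron affinity than P, contrary to the simple trend — both are half-filled np³, but the pairing/repulsion penalty for the added electron shrinks as the p orbitals become larger and more diffuse down the group, and for Sb that outweighs the weaker nuclear attraction.
Note the exception: S has a higher electron affinity than O, contrary to the simple trend — the compact 2p subshell of O repels the added electron more than S's larger 3p does.
Tabulated electron affinity (kJ/mol): O 141, Al 42, P 72, S 200, Ca 2, Sb 103.
So from highest to lowest: S > O > Sb > P > Al > Ca.

S, O, Sb, P, Al, Ca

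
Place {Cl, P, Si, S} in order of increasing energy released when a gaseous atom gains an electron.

Electron affinity generally becomes more exothermic across a period toward the halogens and less exothermic down a group.
All lie in period 3; the across-period trend (electron affinity increases left to right) applies, with the exception below.
Note the exception: Si has a higher electron affinity than P, contrary to the simple trend — adding an electron to P's half-filled 3p³ is unfavourable, so Si (3p²) has the more exothermic EA.
Tabulated electron affinity (kJ/mol): Si 134, P 72, S 200, Cl 349.
So from lowest to highest: P < Si < S < Cl.

P, Si, S, Cl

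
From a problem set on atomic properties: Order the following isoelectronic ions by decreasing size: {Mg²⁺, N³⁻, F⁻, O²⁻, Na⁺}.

All of these have 10 electrons, so size is governed by nuclear charge alone: the more protons, the stronger the pull on the same electron cloud, and the smaller the ion.
Nuclear charges: Mg²⁺ (Z=12), Na⁺ (Z=11), F⁻ (Z=9), O²⁻ (Z=8), N³⁻ (Z=7).
Largest to smallest: N³⁻ > O²⁻ > F⁻ > Na⁺ > Mg²⁺.

N³⁻, O²⁻, F⁻, Na⁺, Mg²⁺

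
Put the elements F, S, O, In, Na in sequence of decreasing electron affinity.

F > S > O > Na > In

Electron affinity generally becomes more exothermic across a period toward the halogens and less exothermic down a group.
These span different periods and groups, so the two trends combine.
Na > In: the two effects oppose for this pair; the down-group effect wins (53 vs 29 kJ/mol).
O > Na: relative to Na, both the across-period and down-group shifts push O's electron affinity up.
S > O: this pair runs against the simple trend — see the exception note.
F > S: both effects reinforce here, so F is clearly the higher of the two.
Note the exception: S has a higher electron affinity than O, contrary to the simple trend — the compact 2p subshell of O repels the added electron more than S's larger 3p does.
For reference (kJ/mol): O 141, F 328, Na 53, S 200, In 29.
So from highest to lowest: F > S > O > Na > In.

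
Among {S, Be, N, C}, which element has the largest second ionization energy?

Consider each +1 ion: S⁺ still has 5 valence electrons; Be⁺ still has 1 valence electron; N⁺ still has 4 valence electrons; C⁺ still has 3 valence electrons.
All are still removing valence electrons, so compare the +1 ions as you would atoms: IE_2 generally rises across a period (higher Z_eff) and falls down a group (larger shell), subject to the usual subshell exceptions.
Valence configurations: S⁺ [Ne]3s²3p³, Be⁺ [He]2s¹, N⁺ [He]2s²2p², C⁺ [He]2s²2p¹.
The numbers (kJ/mol): S 2252, Be 1757, N 2856, C 2353.
Putting it together, IE_2: Be < S < C < N.

N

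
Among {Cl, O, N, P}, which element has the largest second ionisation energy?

Consider each +1 ion: Cl⁺ still has 6 valence electrons; O⁺ still has 5 valence electrons; N⁺ still has 4 valence electrons; P⁺ still has 4 valence electrons.
All are still removing valence electrons, so compare the +1 ions as you would atoms: IE_2 generally rises across a period (higher Z_eff) and falls down a group (larger shell), subject to the usual subshell exceptions.
Valence configurations: Cl⁺ [Ne]3s²3p⁴, O⁺ [He]2s²2p³, N⁺ [He]2s²2p², P⁺ [Ne]3s²3p².
Approximate IE_2 values (kJ/mol): Cl 2298, O 3388, N 2856, P 1907.
So the second ionization energies run P < Cl < N < O.

O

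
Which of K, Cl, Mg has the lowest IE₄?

IE_4 is the cost of taking one more electron from the +3 cation: K³⁺ is already 2 electrons into the core; Cl³⁺ still has 4 valence electrons; Mg³⁺ is already 1 electron into the core.
Core electrons are held far more tightly than valence electrons, so K and Mg top the IE_4 order.
Approximate IE_4 values (kJ/mol): K 5877, Cl 5159, Mg 10543.
So the fourth ionization energies run Cl < K < Mg.

Cl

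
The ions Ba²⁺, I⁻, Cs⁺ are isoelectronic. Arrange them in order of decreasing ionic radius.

All of these have 54 electrons, so size is governed by nuclear charge alone: the more protons, the stronger the pull on the same electron cloud, and the smaller the ion.
Nuclear charges: Ba²⁺ (Z=56), Cs⁺ (Z=55), I⁻ (Z=53).
Largest to smallest: I⁻ > Cs⁺ > Ba²⁺.

I⁻ > Cs⁺ > Ba²⁺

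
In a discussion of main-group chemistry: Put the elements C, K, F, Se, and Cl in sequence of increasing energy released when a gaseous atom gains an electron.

C is in period 2, group 14; F is in period 2, group 17; Cl is in period 3, group 17; K is in period 4, group 1; Se is in period 4, group 16.
EA tends to increase across a period and decrease down a group, though the pattern is less regular than for IE or radius.
These span different periods and groups, so the two trends combine.
C > K: both effects reinforce here, so C is clearly the higher of the two.
Se > C: period and group pull opposite ways; the across-period shift dominates (195 vs 122 kJ/mol).
F > Se: both effects reinforce here, so F is clearly the higher of the two.
Cl > F: this pair runs against the simple trend — see the exception note.
Note the exception: Cl has a higher electron affinity than F, contrary to the simple trend — F's small 2p subshell makes the incoming electron feel strong e⁻–e⁻ repulsion, so Cl actually releases more energy on gaining an electron.
Approximate values (kJ/mol): C 122, F 328, Cl 349, K 48, Se 195.
So from lowest to highest: K < C < Se < F < Cl.

K < C < Se < F < Cl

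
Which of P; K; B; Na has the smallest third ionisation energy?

P

The third ionization energy removes an electron from the +2 ion. For each element: P²⁺ still has 3 valence electrons; K²⁺ is already 1 electron into the core; B²⁺ still has 1 valence electron; Na²⁺ is already 1 electron into the core.
Breaking into a closed-shell core is much more expensive than removing a leftover valence electron — K and Na have the largest IE_3 here.
Valence configurations: P²⁺ [Ne]3s²3p¹, B²⁺ [He]2s¹.
Approximate IE_3 values (kJ/mol): P 2914, K 4420, B 3660, Na 6910.
So the third ionization energies run P < B < K < Na.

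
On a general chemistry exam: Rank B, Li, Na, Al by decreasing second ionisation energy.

Li, Na, B, Al

After 1 electron has been removed, what remains? B⁺ still has 2 valence electrons; Li⁺ is the bare [He] core; Na⁺ is the bare [Ne] core; Al⁺ still has 2 valence electrons.
Core electrons are held far more tightly than valence electrons, so Na and Li top the IE_2 order.
Valence configurations: B⁺ [He]2s², Al⁺ [Ne]3s².
The numbers (kJ/mol): B 2427, Li 7298, Na 4562, Al 1817.
Overall IE_2 order: Al < B < Na < Li.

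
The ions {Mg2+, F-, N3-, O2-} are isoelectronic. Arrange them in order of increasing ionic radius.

Mg2+, F-, O2-, N3-

All of these have 10 electrons, so size is governed by nuclear charge alone: the more protons, the stronger the pull on the same electron cloud, and the smaller the ion.
Nuclear charges: Mg2+ (Z=12), F- (Z=9), O2- (Z=8), N3- (Z=7).
Smallest to largest: Mg2+ < F- < O2- < N3-.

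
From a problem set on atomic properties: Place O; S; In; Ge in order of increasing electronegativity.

Electronegativity increases across a period and decreases down a group, tracking effective nuclear charge and atomic size.
These span different periods and groups, so the two trends combine.
Ge > In: relative to In, both the across-period and down-group shifts push Ge's electronegativity up.
S > Ge: both effects reinforce here, so S is clearly the higher of the two.
O > S: O sits above S in group 16, so the down-group effect alone puts O higher.
For reference (Pauling): O 3.44, S 2.58, Ge 2.01, In 1.78.
So from lowest to highest: In < Ge < S < O.

In < Ge < S < O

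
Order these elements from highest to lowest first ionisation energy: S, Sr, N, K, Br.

N is in period 2, group 15; S is in period 3, group 16; K is in period 4, group 1; Br is in period 4, group 17; Sr is in period 5, group 2.
Across a period the outer electron is held more tightly (higher IE₁); down a group it sits in a higher shell, more shielded, and comes off more easily.
Neither a single period nor a single group — weigh both effects.
Sr > K: period and group pull opposite ways; the across-period shift dominates (550 vs 419 kJ/mol).
S > Sr: relative to Sr, both the across-period and down-group shifts push S's first ionization energy up.
Br > S: the two effects oppose for this pair; the across-period effect wins (1140 vs 1000 kJ/mol).
N > Br: the two effects oppose for this pair; the down-group effect wins (1402 vs 1140 kJ/mol).
Tabulated first ionization energy (kJ/mol): N 1402, S 1000, K 419, Br 1140, Sr 550.
So from highest to lowest: N > Br > S > Sr > K.

N, Br, S, Sr, K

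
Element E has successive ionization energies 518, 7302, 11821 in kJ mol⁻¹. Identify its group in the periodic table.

Group 1

Look for the largest jump between consecutive ionization energies: IE2/IE1 ≈ 14.1, far larger than any earlier ratio.
That jump marks the point where a core electron is being removed. So the atom has 1 valence electron.
A main-group element with 1 valence electron is in group 1.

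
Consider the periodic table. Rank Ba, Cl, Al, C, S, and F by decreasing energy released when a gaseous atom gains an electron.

Cl > F > S > C > Al > Ba

Atoms with high Z_eff and room in the valence shell (especially the halogens) have the most exothermic electron affinities.
Neither a single period nor a single group — weigh both effects.
Al > Ba: relative to Ba, both the across-period and down-group shifts push Al's electron affinity up.
C > Al: relative to Al, both the across-period and down-group shifts push C's electron affinity up.
S > C: period and group pull opposite ways; the across-period shift dominates (200 vs 122 kJ/mol).
F > S: both effects reinforce here, so F is clearly the higher of the two.
Cl > F: this pair runs against the simple trend — see the exception note.
Note the exception: Cl has a higher electron affinity than F, contrary to the simple trend — F's small 2p subshell makes the incoming electron feel strong e⁻–e⁻ repulsion, so Cl actually releases more energy on gaining an electron.
Tabulated electron affinity (kJ/mol): C 122, F 328, Al 42, S 200, Cl 349, Ba 14.
So from highest to lowest: Cl > F > S > C > Al > Ba.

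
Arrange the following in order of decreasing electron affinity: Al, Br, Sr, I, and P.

Br > I > P > Al > Sr

Adding an electron releases more energy for atoms nearer the top right (short of the noble gases).
Here both period and group differ, so the two effects have to be weighed against each other.
Al > Sr: both effects reinforce here, so Al is clearly the higher of the two.
P > Al: both are in period 3; the period trend gives P the larger value.
I > P: period and group pull opposite ways; the across-period shift dominates (295 vs 72 kJ/mol).
Br > I: they share group 17; the group trend gives Br the larger value.
Approximate values (kJ/mol): Al 42, P 72, Br 325, Sr 5, I 295.
So from highest to lowest: Br > I > P > Al > Sr.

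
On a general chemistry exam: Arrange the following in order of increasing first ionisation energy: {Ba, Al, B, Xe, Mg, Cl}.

B is in period 2, group 13; Mg is in period 3, group 2; Al is in period 3, group 13; Cl is in period 3, group 17; Xe is in period 5, group 18; Ba is in period 6, group 2.
Across a period the outer electron is held more tightly (higher IE₁); down a group it sits in a higher shell, more shielded, and comes off more easily.
These span different periods and groups, so the two trends combine.
Al > Ba: relative to Ba, both the across-period and down-group shifts push Al's first ionization energy up.
Mg > Al: this pair runs against the simple trend — see the exception note.
B > Mg: relative to Mg, both the across-period and down-group shifts push B's first ionization energy up.
Xe > B: period and group pull opposite ways; the across-period shift dominates (1170 vs 801 kJ/mol).
Cl > Xe: the two effects oppose for this pair; the down-group effect wins (1251 vs 1170 kJ/mol).
Note the exception: Mg has a higher first ionization energy than Al, contrary to the simple trend — Al's single 3p electron is easier to remove than one from Mg's filled 3s².
Tabulated first ionization energy (kJ/mol): B 801, Mg 738, Al 578, Cl 1251, Xe 1170, Ba 503.
So from lowest to highest: Ba < Al < Mg < B < Xe < Cl.

Ba, Al, Mg, B, Xe, Cl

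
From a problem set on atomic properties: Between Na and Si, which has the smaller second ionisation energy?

IE_2 is the cost of taking one more electron from the +1 cation: Na⁺ is the bare [Ne] core; Si⁺ still has 3 valence electrons.
Core electrons are held far more tightly than valence electrons, so Na tops the IE_2 order.
Approximate IE_2 values (kJ/mol): Na 4562, Si 1577.
Putting it together, IE_2: Si < Na.

Si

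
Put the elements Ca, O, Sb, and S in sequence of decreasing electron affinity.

S > O > Sb > Ca

O is in period 2, group 16; S is in period 3, group 16; Ca is in period 4, group 2; Sb is in period 5, group 15.
EA tends to increase across a period and decrease down a group, though the pattern is less regular than for IE or radius.
Here both period and group differ, so the two effects have to be weighed against each other.
Sb > Ca: period and group pull opposite ways; the across-period shift dominates (103 vs 2 kJ/mol).
O > Sb: relative to Sb, both the across-period and down-group shifts push O's electron affinity up.
S > O: this pair runs against the simple trend — see the exception note.
Note the exception: S has a higher electron affinity than O, contrary to the simple trend — the compact 2p subshell of O repels the added electron more than S's larger 3p does.
For reference (kJ/mol): O 141, S 200, Ca 2, Sb 103.
So from highest to lowest: S > O > Sb > Ca.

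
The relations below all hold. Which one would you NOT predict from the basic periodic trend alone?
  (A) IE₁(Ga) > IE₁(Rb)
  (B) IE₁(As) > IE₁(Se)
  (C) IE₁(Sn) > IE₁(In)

(B)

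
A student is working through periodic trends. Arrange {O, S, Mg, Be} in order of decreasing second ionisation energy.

O > S > Be > Mg

The second ionization energy removes an electron from the +1 ion. For each element: O⁺ still has 5 valence electrons; S⁺ still has 5 valence electrons; Mg⁺ still has 1 valence electron; Be⁺ still has 1 valence electron.
All are still removing valence electrons, so compare the +1 ions as you would atoms: IE_2 generally rises across a period (higher Z_eff) and falls down a group (larger shell), subject to the usual subshell exceptions.
Valence configurations: O⁺ [He]2s²2p³, S⁺ [Ne]3s²3p³, Mg⁺ [Ne]3s¹, Be⁺ [He]2s¹.
Tabulated IE_2 (kJ/mol): O 3388, S 2252, Mg 1451, Be 1757.
Hence IE_2: Mg < Be < S < O.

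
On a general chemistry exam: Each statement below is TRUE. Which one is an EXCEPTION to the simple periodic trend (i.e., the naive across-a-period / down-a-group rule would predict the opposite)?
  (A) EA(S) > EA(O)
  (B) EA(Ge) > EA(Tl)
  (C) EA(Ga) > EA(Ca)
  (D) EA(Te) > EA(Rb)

(A)

The general trend: electron affinity increases across a period and decreases down a group.
(A) S (period 3, group 16) vs O (period 2, group 16): the stated order contradicts the simple trend.
(B) Ge (period 4, group 14) vs Tl (period 6, group 13): the stated order agrees with the simple trend.
(C) Ga (period 4, group 13) vs Ca (period 4, group 2): the stated order agrees with the simple trend.
(D) Te (period 5, group 16) vs Rb (period 5, group 1): the stated order agrees with the simple trend.
The exception is (A): the compact 2p subshell of O repels the added electron more than S's larger 3p does.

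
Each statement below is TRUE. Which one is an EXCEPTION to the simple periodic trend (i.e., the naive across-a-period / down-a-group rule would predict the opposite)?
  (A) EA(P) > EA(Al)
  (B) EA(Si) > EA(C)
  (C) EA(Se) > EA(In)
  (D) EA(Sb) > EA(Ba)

(B)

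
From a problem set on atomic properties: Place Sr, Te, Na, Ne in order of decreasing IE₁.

Ne, Te, Sr, Na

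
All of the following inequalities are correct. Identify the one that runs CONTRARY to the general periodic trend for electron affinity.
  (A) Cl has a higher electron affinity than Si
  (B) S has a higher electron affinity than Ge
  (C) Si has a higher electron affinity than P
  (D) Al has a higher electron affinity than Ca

The general trend: electron affinity increases across a period and decreases down a group.
(A) Cl (period 3, group 17) vs Si (period 3, group 14): the stated order agrees with the simple trend.
(B) S (period 3, group 16) vs Ge (period 4, group 14): the stated order agrees with the simple trend.
(C) Si (period 3, group 14) vs P (period 3, group 15): the stated order contradicts the simple trend.
(D) Al (period 3, group 13) vs Ca (period 4, group 2): the stated order agrees with the simple trend.
The exception is (C): adding an electron to P's half-filled 3p³ is unfavourable, so Si (3p²) has the more exothermic EA.

(C)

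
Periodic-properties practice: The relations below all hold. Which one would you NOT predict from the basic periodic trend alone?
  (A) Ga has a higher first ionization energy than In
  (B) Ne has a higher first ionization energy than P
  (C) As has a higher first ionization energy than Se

The general trend: first ionization energy increases across a period and decreases down a group.
(A) Ga (period 4, group 13) vs In (period 5, group 13): the stated order agrees with the simple trend.
(B) Ne (period 2, group 18) vs P (period 3, group 15): the stated order agrees with the simple trend.
(C) As (period 4, group 15) vs Se (period 4, group 16): the stated order contradicts the simple trend.
The exception is (C): Se (4p⁴) ionizes more easily than half-filled As (4p³).

(C)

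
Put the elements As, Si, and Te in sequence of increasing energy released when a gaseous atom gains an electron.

Adding an electron releases more energy for atoms nearer the top right (short of the noble gases).
A diagonal step moves right (one effect) and down (the opposite effect) at once.
Si > As: period and group pull opposite ways; the down-group shift dominates (134 vs 78 kJ/mol).
Te > Si: the two effects oppose for this pair; the across-period effect wins (190 vs 134 kJ/mol).
Approximate values (kJ/mol): Si 134, As 78, Te 190.
So from lowest to highest: As < Si < Te.

As < Si < Te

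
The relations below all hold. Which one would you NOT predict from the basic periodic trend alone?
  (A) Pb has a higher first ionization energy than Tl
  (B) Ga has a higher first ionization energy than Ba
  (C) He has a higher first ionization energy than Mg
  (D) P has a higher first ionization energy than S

(D)

The general trend: first ionization energy increases across a period and decreases down a group.
(A) Pb (period 6, group 14) vs Tl (period 6, group 13): the stated order agrees with the simple trend.
(B) Ga (period 4, group 13) vs Ba (period 6, group 2): the stated order agrees with the simple trend.
(C) He (period 1, group 18) vs Mg (period 3, group 2): the stated order agrees with the simple trend.
(D) P (period 3, group 15) vs S (period 3, group 16): the stated order contradicts the simple trend.
The exception is (D): S (3p⁴) ionizes more easily than half-filled P (3p³) because the paired 3p electron in S is pushed out by e⁻–e⁻ repulsion.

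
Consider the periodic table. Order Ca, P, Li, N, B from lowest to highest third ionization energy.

P, B, N, Ca, Li

Consider each +2 ion: Ca²⁺ is the bare [Ar] core; P²⁺ still has 3 valence electrons; Li²⁺ is already 1 electron into the core; N²⁺ still has 3 valence electrons; B²⁺ still has 1 valence electron.
Pulling an electron out of a noble-gas core costs far more than removing a remaining valence electron, so Ca and Li sit at the high end of IE_3.
Valence configurations: P²⁺ [Ne]3s²3p¹, N²⁺ [He]2s²2p¹, B²⁺ [He]2s¹.
The numbers (kJ/mol): Ca 4912, P 2914, Li 11815, N 4578, B 3660.
Hence IE_3: P < B < N < Ca < Li.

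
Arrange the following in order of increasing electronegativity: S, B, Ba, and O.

Ba < B < S < O

B is in period 2, group 13; O is in period 2, group 16; S is in period 3, group 16; Ba is in period 6, group 2.
Electronegativity increases across a period and decreases down a group, tracking effective nuclear charge and atomic size.
These span different periods and groups, so the two trends combine.
B > Ba: relative to Ba, both the across-period and down-group shifts push B's electronegativity up.
S > B: period and group pull opposite ways; the across-period shift dominates (2.58 vs 2.04).
O > S: they share group 16; the group trend gives O the larger value.
Approximate values (Pauling): B 2.04, O 3.44, S 2.58, Ba 0.89.
So from lowest to highest: Ba < B < S < O.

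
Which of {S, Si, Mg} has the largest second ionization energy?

Consider each +1 ion: S⁺ still has 5 valence electrons; Si⁺ still has 3 valence electrons; Mg⁺ still has 1 valence electron.
All are still removing valence electrons, so compare the +1 ions as you would atoms: IE_2 generally rises across a period (higher Z_eff) and falls down a group (larger shell), subject to the usual subshell exceptions.
Valence configurations: S⁺ [Ne]3s²3p³, Si⁺ [Ne]3s²3p¹, Mg⁺ [Ne]3s¹.
The numbers (kJ/mol): S 2252, Si 1577, Mg 1451.
Overall IE_2 order: Mg < Si < S.

S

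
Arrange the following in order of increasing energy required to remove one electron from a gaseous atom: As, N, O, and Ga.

Ga, As, O, N

First ionization energy rises across a period (greater Z_eff holds electrons more tightly) and falls down a group (valence electrons are farther from the nucleus).
Neither a single period nor a single group — weigh both effects.
As > Ga: both are in period 4; the period trend gives As the larger value.
O > As: both effects reinforce here, so O is clearly the higher of the two.
N > O: this pair runs against the simple trend — see the exception note.
Note the exception: N has a higher first ionization energy than O, contrary to the simple trend — pairing an electron in O's 2p⁴ costs repulsion energy, so O ionizes more easily than half-filled N (2p³).
Tabulated first ionization energy (kJ/mol): N 1402, O 1314, Ga 579, As 947.
So from lowest to highest: Ga < As < O < N.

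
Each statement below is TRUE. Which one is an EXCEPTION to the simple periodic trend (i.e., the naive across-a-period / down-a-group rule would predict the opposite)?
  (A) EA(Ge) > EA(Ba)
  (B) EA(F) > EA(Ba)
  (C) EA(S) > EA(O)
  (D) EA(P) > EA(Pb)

The general trend: electron affinity increases across a period and decreases down a group.
(A) Ge (period 4, group 14) vs Ba (period 6, group 2): the stated order agrees with the simple trend.
(B) F (period 2, group 17) vs Ba (period 6, group 2): the stated order agrees with the simple trend.
(C) S (period 3, group 16) vs O (period 2, group 16): the stated order contradicts the simple trend.
(D) P (period 3, group 15) vs Pb (period 6, group 14): the stated order agrees with the simple trend.
The exception is (C): the compact 2p subshell of O repels the added electron more than S's larger 3p does.

(C)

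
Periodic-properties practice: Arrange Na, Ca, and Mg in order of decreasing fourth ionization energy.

IE_4 is the cost of taking one more electron from the +3 cation: Na³⁺ is already 2 electrons into the core; Ca³⁺ is already 1 electron into the core; Mg³⁺ is already 1 electron into the core.
All of these are removing an electron from a noble-gas core or deeper; the smaller core (lower principal quantum number) is held far more tightly, and within a period the higher nuclear charge binds the same core more tightly.
Tabulated IE_4 (kJ/mol): Na 9543, Ca 6491, Mg 10543.
Hence IE_4: Ca < Na < Mg.

Mg, Na, Ca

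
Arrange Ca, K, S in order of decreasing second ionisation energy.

After 1 electron has been removed, what remains? Ca⁺ still has 1 valence electron; K⁺ is the bare [Ar] core; S⁺ still has 5 valence electrons.
Pulling an electron out of a noble-gas core costs far more than removing a remaining valence electron, so K sits at the high end of IE_2.
Valence configurations: Ca⁺ [Ar]4s¹, S⁺ [Ne]3s²3p³.
Approximate IE_2 values (kJ/mol): Ca 1145, K 3052, S 2252.
Overall IE_2 order: Ca < S < K.

K > S > Ca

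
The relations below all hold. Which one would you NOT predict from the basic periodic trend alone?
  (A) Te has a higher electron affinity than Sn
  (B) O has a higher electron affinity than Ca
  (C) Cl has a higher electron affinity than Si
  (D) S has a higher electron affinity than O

The general trend: electron affinity increases across a period and decreases down a group.
(A) Te (period 5, group 16) vs Sn (period 5, group 14): the stated order agrees with the simple trend.
(B) O (period 2, group 16) vs Ca (period 4, group 2): the stated order agrees with the simple trend.
(C) Cl (period 3, group 17) vs Si (period 3, group 14): the stated order agrees with the simple trend.
(D) S (period 3, group 16) vs O (period 2, group 16): the stated order contradicts the simple trend.
The exception is (D): the compact 2p subshell of O repels the added electron more than S's larger 3p does.

(D)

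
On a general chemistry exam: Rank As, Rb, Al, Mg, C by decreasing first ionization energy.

C > As > Mg > Al > Rb

C is in period 2, group 14; Mg is in period 3, group 2; Al is in period 3, group 13; As is in period 4, group 15; Rb is in period 5, group 1.
IE₁ increases left→right with effective nuclear charge and decreases top→bottom as the valence shell moves farther out.
Neither a single period nor a single group — weigh both effects.
Al > Rb: relative to Rb, both the across-period and down-group shifts push Al's first ionization energy up.
Mg > Al: this pair runs against the simple trend — see the exception note.
As > Mg: the two effects oppose for this pair; the across-period effect wins (947 vs 738 kJ/mol).
C > As: the two effects oppose for this pair; the down-group effect wins (1086 vs 947 kJ/mol).
Note the exception: Mg has a higher first ionization energy than Al, contrary to the simple trend — Al's single 3p electron is easier to remove than one from Mg's filled 3s².
Tabulated first ionization energy (kJ/mol): C 1086, Mg 738, Al 578, As 947, Rb 403.
So from highest to lowest: C > As > Mg > Al > Rb.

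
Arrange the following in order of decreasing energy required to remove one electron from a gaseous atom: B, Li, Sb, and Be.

Be > Sb > B > Li

Li is in period 2, group 1; Be is in period 2, group 2; B is in period 2, group 13; Sb is in period 5, group 15.
First ionization energy rises across a period (greater Z_eff holds electrons more tightly) and falls down a group (valence electrons are farther from the nucleus).
Here both period and group differ, so the two effects have to be weighed against each other.
B > Li: B lies to the right of Li in period 2, so the across-period effect alone puts B higher.
Sb > B: period and group pull opposite ways; the across-period shift dominates (831 vs 801 kJ/mol).
Be > Sb: period and group pull opposite ways; the down-group shift dominates (900 vs 831 kJ/mol).
Note the exception: Be has a higher first ionization energy than B, contrary to the simple trend — removing B's lone 2p electron is easier than breaking Be's filled 2s².
Tabulated first ionization energy (kJ/mol): Li 520, Be 900, B 801, Sb 831.
So from highest to lowest: Be > Sb > B > Li.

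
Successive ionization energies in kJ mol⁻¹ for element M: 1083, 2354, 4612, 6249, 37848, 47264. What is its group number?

Look for the largest jump between consecutive ionization energies: IE5/IE4 ≈ 6.1, far larger than any earlier ratio.
That jump marks the point where a core electron is being removed. So the atom has 4 valence electrons.
A main-group element with 4 valence electrons is in group 14.

Group 14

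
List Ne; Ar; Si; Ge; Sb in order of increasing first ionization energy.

Ge < Si < Sb < Ar < Ne

Ne is in period 2, group 18; Si is in period 3, group 14; Ar is in period 3, group 18; Ge is in period 4, group 14; Sb is in period 5, group 15.
First ionization energy rises across a period (greater Z_eff holds electrons more tightly) and falls down a group (valence electrons are farther from the nucleus).
Here both period and group differ, so the two effects have to be weighed against each other.
Si > Ge: they share group 14; the group trend gives Si the larger value.
Sb > Si: period and group pull opposite ways; the across-period shift dominates (831 vs 786 kJ/mol).
Ar > Sb: both effects reinforce here, so Ar is clearly the higher of the two.
Ne > Ar: they share group 18; the group trend gives Ne the larger value.
Approximate values (kJ/mol): Ne 2081, Si 786, Ar 1521, Ge 762, Sb 831.
So from lowest to highest: Ge < Si < Sb < Ar < Ne.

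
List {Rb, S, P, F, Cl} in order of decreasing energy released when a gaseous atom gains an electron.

Atoms with high Z_eff and room in the valence shell (especially the halogens) have the most exothermic electron affinities.
These span different periods and groups, so the two trends combine.
P > Rb: both effects reinforce here, so P is clearly the higher of the two.
S > P: both are in period 3; the period trend gives S the larger value.
F > S: relative to S, both the across-period and down-group shifts push F's electron affinity up.
Cl > F: this pair runs against the simple trend — see the exception note.
Note the exception: Cl has a higher electron affinity than F, contrary to the simple trend — F's small 2p subshell makes the incoming electron feel strong e⁻–e⁻ repulsion, so Cl actually releases more energy on gaining an electron.
Approximate values (kJ/mol): F 328, P 72, S 200, Cl 349, Rb 47.
So from highest to lowest: Cl > F > S > P > Rb.

Cl, F, S, P, Rb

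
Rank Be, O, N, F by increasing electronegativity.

Be is in period 2, group 2; N is in period 2, group 15; O is in period 2, group 16; F is in period 2, group 17.
Smaller atoms with higher effective nuclear charge are more electronegative.
All lie in period 2, so electronegativity increases left to right.
So from lowest to highest: Be < N < O < F.

Be < N < O < F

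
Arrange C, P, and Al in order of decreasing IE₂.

IE_2 is the cost of taking one more electron from the +1 cation: C⁺ still has 3 valence electrons; P⁺ still has 4 valence electrons; Al⁺ still has 2 valence electrons.
All are still removing valence electrons, so compare the +1 ions as you would atoms: IE_2 generally rises across a period (higher Z_eff) and falls down a group (larger shell), subject to the usual subshell exceptions.
Valence configurations: C⁺ [He]2s²2p¹, P⁺ [Ne]3s²3p², Al⁺ [Ne]3s².
Tabulated IE_2 (kJ/mol): C 2353, P 1907, Al 1817.
So the second ionization energies run Al < P < C.

C > P > Al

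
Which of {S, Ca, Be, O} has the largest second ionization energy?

IE_2 is the cost of taking one more electron from the +1 cation: S⁺ still has 5 valence electrons; Ca⁺ still has 1 valence electron; Be⁺ still has 1 valence electron; O⁺ still has 5 valence electrons.
All are still removing valence electrons, so compare the +1 ions as you would atoms: IE_2 generally rises across a period (higher Z_eff) and falls down a group (larger shell), subject to the usual subshell exceptions.
Valence configurations: S⁺ [Ne]3s²3p³, Ca⁺ [Ar]4s¹, Be⁺ [He]2s¹, O⁺ [He]2s²2p³.
Approximate IE_2 values (kJ/mol): S 2252, Ca 1145, Be 1757, O 3388.
Putting it together, IE_2: Ca < Be < S < O.

O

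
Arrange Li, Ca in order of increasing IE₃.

Ca, Li

IE_3 is the cost of taking one more electron from the +2 cation: Li²⁺ is already 1 electron into the core; Ca²⁺ is the bare [Ar] core.
All of these are removing an electron from a noble-gas core or deeper; the smaller core (lower principal quantum number) is held far more tightly, and within a period the higher nuclear charge binds the same core more tightly.
The numbers (kJ/mol): Li 11815, Ca 4912.
So the third ionization energies run Ca < Li.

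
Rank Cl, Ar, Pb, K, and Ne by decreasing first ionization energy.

Ne is in period 2, group 18; Cl is in period 3, group 17; Ar is in period 3, group 18; K is in period 4, group 1; Pb is in period 6, group 14.
IE₁ increases left→right with effective nuclear charge and decreases top→bottom as the valence shell moves farther out.
Neither a single period nor a single group — weigh both effects.
Pb > K: period and group pull opposite ways; the across-period shift dominates (716 vs 419 kJ/mol).
Cl > Pb: both effects reinforce here, so Cl is clearly the higher of the two.
Ar > Cl: Ar lies to the right of Cl in period 3, so the across-period effect alone puts Ar higher.
Ne > Ar: Ne sits above Ar in group 18, so the down-group effect alone puts Ne higher.
For reference (kJ/mol): Ne 2081, Cl 1251, Ar 1521, K 419, Pb 716.
So from highest to lowest: Ne > Ar > Cl > Pb > K.

Ne, Ar, Cl, Pb, K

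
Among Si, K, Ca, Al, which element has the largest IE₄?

Al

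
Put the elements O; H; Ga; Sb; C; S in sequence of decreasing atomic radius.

H is in period 1, group 1; C is in period 2, group 14; O is in period 2, group 16; S is in period 3, group 16; Ga is in period 4, group 13; Sb is in period 5, group 15.
Radius decreases left→right (rising Z_eff, same n) and increases top→bottom (higher n).
Neither a single period nor a single group — weigh both effects.
O > H: period and group pull opposite ways; the down-group shift dominates (63 vs 32 pm).
C > O: C lies to the left of O in period 2, so the across-period effect alone puts C larger.
S > C: the two effects oppose for this pair; the down-group effect wins (103 vs 75 pm).
Ga > S: both effects reinforce here, so Ga is clearly the larger of the two.
Sb > Ga: the two effects oppose for this pair; the down-group effect wins (140 vs 124 pm).
Approximate values (pm): H 32, C 75, O 63, S 103, Ga 124, Sb 140.
So from largest to smallest: Sb > Ga > S > C > O > H.

Sb > Ga > S > C > O > H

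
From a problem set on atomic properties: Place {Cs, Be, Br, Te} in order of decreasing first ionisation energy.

Be is in period 2, group 2; Br is in period 4, group 17; Te is in period 5, group 16; Cs is in period 6, group 1.
First ionization energy rises across a period (greater Z_eff holds electrons more tightly) and falls down a group (valence electrons are farther from the nucleus).
Here both period and group differ, so the two effects have to be weighed against each other.
Te > Cs: relative to Cs, both the across-period and down-group shifts push Te's first ionization energy up.
Be > Te: the two effects oppose for this pair; the down-group effect wins (900 vs 869 kJ/mol).
Br > Be: the two effects oppose for this pair; the across-period effect wins (1140 vs 900 kJ/mol).
Approximate values (kJ/mol): Be 900, Br 1140, Te 869, Cs 376.
So from highest to lowest: Br > Be > Te > Cs.

Br, Be, Te, Cs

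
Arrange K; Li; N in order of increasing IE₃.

After 2 electrons have been removed, what remains? K²⁺ is already 1 electron into the core; Li²⁺ is already 1 electron into the core; N²⁺ still has 3 valence electrons.
Usually core removal costs more than valence removal, but here the competition is close: a tightly held n=2 valence electron can cost more to remove than an n=3 core electron, so the actual values have to decide it.
The numbers (kJ/mol): K 4420, Li 11815, N 4578.
Hence IE_3: K < N < Li.

K < N < Li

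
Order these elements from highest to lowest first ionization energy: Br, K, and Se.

Br > Se > K

Removing the outermost electron gets harder across a period and easier down a group.
All lie in period 4, so first ionization energy increases left to right.
So from highest to lowest: Br > Se > K.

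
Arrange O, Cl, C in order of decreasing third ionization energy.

O, C, Cl

The third ionization energy removes an electron from the +2 ion. For each element: O²⁺ still has 4 valence electrons; Cl²⁺ still has 5 valence electrons; C²⁺ still has 2 valence electrons.
All are still removing valence electrons, so compare the +2 ions as you would atoms: IE_3 generally rises across a period (higher Z_eff) and falls down a group (larger shell), subject to the usual subshell exceptions.
Valence configurations: O²⁺ [He]2s²2p², Cl²⁺ [Ne]3s²3p³, C²⁺ [He]2s².
Approximate IE_3 values (kJ/mol): O 5300, Cl 3822, C 4620.
So the third ionization energies run Cl < C < O.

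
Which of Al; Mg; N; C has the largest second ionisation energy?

After 1 electron has been removed, what remains? Al⁺ still has 2 valence electrons; Mg⁺ still has 1 valence electron; N⁺ still has 4 valence electrons; C⁺ still has 3 valence electrons.
All are still removing valence electrons, so compare the +1 ions as you would atoms: IE_2 generally rises across a period (higher Z_eff) and falls down a group (larger shell), subject to the usual subshell exceptions.
Valence configurations: Al⁺ [Ne]3s², Mg⁺ [Ne]3s¹, N⁺ [He]2s²2p², C⁺ [He]2s²2p¹.
Approximate IE_2 values (kJ/mol): Al 1817, Mg 1451, N 2856, C 2353.
Putting it together, IE_2: Mg < Al < C < N.

N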